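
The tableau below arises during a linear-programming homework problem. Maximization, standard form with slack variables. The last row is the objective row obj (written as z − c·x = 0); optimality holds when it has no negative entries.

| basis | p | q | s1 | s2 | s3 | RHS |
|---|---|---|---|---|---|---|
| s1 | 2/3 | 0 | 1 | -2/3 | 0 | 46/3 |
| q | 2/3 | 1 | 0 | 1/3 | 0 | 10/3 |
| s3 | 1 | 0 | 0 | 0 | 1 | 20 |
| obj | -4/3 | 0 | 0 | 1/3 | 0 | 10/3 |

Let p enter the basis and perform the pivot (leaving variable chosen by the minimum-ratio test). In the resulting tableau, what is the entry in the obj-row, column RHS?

Ratio test on column p — row 1: (46/3)/(2/3) = 23; row 2: (10/3)/(2/3) = 5; row 3: 20/1 = 20. Minimum is 5 at row 2 (q leaves); pivot element 2/3.
Divide row 2 by 2/3; eliminate column p from the other rows.
obj-row update in column RHS: 10/3 − (-4/3)·5 = 10.

10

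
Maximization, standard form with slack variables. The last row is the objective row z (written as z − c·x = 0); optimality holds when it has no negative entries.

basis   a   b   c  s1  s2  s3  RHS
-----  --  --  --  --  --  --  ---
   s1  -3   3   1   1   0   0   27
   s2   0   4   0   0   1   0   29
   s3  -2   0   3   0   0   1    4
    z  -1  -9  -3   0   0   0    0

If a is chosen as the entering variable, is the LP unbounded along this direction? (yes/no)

Every constraint-row entry in column a is ≤ 0, so increasing a is unbounded.

yes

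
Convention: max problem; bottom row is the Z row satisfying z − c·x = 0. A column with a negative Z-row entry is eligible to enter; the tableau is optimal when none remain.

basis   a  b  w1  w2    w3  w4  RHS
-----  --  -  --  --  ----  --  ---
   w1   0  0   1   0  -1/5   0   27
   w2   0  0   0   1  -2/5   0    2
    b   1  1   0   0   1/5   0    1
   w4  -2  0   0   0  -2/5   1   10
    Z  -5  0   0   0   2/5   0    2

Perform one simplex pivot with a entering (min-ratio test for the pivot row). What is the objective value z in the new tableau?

Ratio test on column a — row 1: entry 0 ≤ 0; row 2: entry 0 ≤ 0; row 3: 1/1 = 1; row 4: entry -2 ≤ 0. Minimum is 1 at row 3 (b leaves); pivot element 1.
Pivot on row 3; the Z-row RHS becomes 2 − (-5)·1 = 7.

7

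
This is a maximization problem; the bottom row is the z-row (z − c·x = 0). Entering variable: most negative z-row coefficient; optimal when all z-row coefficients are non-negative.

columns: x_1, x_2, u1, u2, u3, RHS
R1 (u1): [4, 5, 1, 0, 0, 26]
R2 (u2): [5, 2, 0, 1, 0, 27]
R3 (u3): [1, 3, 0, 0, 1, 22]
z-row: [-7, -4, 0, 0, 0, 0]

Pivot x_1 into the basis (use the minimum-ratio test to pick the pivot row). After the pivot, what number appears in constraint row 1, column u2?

Ratio test on column x_1 — row 1: 26/4 = 13/2; row 2: 27/5 = 27/5; row 3: 22/1 = 22. Minimum is 27/5 at row 2 (u2 leaves); pivot element 5.
Divide row 2 by 5; eliminate column x_1 from the other rows.
Row 1 update in column u2: 0 − 4·(1/5) = -4/5.

-4/5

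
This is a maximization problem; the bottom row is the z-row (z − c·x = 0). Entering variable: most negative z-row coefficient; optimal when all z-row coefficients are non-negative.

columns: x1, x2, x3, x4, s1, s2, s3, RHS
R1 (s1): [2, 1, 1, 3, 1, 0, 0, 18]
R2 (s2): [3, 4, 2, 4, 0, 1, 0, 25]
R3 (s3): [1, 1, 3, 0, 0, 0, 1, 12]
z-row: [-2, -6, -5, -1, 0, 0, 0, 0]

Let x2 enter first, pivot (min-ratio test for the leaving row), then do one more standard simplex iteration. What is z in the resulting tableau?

Ratio test on column x2 — row 1: 18/1 = 18; row 2: 25/4 = 25/4; row 3: 12/1 = 12. Minimum is 25/4 at row 2 (s2 leaves); pivot element 4.
Pivot on row 2; the z-row RHS becomes 0 − (-6)·(25/4) = 75/2.
Next entering variable (most negative z-row entry -2): x3.
Ratio test on column x3 — row 1: (47/4)/(1/2) = 47/2; row 2: (25/4)/(1/2) = 25/2; row 3: (23/4)/(5/2) = 23/10. Minimum is 23/10 at row 3 (s3 leaves); pivot element 5/2.
After the second pivot the z-row RHS is 75/2 − (-2)·(23/10) = 421/10.

421/10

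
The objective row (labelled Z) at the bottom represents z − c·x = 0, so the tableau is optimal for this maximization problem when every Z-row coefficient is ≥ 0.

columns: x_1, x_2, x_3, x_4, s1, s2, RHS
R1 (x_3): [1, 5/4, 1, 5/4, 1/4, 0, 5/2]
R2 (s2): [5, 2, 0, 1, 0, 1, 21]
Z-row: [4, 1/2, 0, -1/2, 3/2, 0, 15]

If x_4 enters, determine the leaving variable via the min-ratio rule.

x_3

Column x_4 entries and ratios — x_3: (5/2)/(5/4) = 2; s2: 21/1 = 21.
Smallest ratio is 2 in the row of x_3, so x_3 leaves.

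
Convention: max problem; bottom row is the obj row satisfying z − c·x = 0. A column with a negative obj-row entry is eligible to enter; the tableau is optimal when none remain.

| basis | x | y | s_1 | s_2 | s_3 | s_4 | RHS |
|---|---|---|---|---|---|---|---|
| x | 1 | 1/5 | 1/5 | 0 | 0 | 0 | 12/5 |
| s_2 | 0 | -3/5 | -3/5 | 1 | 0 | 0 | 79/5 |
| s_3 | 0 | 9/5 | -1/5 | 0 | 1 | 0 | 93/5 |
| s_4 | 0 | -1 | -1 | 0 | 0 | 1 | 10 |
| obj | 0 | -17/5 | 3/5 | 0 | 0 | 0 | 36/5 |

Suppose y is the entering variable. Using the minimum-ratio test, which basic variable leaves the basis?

Column y entries and ratios — x: (12/5)/(1/5) = 12; s_2: -3/5 ≤ 0, skip; s_3: (93/5)/(9/5) = 31/3; s_4: -1 ≤ 0, skip.
Smallest ratio is 31/3 in the row of s_3, so s_3 leaves.

s_3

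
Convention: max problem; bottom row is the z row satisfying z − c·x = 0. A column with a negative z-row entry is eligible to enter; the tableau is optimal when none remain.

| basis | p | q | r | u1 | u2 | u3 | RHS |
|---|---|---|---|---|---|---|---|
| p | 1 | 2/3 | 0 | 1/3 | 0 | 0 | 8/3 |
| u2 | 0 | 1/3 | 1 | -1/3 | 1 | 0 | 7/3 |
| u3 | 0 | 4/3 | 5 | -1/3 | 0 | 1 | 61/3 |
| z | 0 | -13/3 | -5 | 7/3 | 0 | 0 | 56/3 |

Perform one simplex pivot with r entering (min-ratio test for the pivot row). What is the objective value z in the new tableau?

91/3

Ratio test on column r — row 1: entry 0 ≤ 0; row 2: (7/3)/1 = 7/3; row 3: (61/3)/5 = 61/15. Minimum is 7/3 at row 2 (u2 leaves); pivot element 1.
Pivot on row 2; the z-row RHS becomes 56/3 − (-5)·(7/3) = 91/3.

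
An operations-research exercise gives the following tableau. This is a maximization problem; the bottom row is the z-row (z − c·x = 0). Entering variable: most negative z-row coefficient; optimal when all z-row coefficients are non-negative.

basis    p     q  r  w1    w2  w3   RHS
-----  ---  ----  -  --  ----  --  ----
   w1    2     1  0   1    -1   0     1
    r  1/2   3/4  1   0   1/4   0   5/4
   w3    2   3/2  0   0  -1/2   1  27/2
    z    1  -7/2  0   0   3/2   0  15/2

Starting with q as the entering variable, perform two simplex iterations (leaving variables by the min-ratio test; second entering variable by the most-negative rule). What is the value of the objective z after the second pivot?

12

Ratio test on column q — row 1: 1/1 = 1; row 2: (5/4)/(3/4) = 5/3; row 3: (27/2)/(3/2) = 9. Minimum is 1 at row 1 (w1 leaves); pivot element 1.
Pivot on row 1; the z-row RHS becomes 15/2 − (-7/2)·1 = 11.
Next entering variable (most negative z-row entry -2): w2.
Ratio test on column w2 — row 1: entry -1 ≤ 0; row 2: (1/2)/1 = 1/2; row 3: 12/1 = 12. Minimum is 1/2 at row 2 (r leaves); pivot element 1.
After the second pivot the z-row RHS is 11 − (-2)·(1/2) = 12.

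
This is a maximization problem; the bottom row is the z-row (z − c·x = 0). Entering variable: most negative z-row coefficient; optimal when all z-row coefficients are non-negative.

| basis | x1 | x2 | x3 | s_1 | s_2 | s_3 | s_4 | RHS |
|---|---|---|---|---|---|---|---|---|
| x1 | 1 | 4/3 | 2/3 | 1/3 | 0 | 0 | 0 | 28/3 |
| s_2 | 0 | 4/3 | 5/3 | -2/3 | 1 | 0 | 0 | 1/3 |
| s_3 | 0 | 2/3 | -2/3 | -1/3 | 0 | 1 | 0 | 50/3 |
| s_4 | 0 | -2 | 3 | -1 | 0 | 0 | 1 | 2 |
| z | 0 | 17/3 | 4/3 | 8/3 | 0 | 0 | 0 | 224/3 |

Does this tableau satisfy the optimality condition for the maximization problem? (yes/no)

Every z-row coefficient is ≥ 0, so the tableau is optimal.

yes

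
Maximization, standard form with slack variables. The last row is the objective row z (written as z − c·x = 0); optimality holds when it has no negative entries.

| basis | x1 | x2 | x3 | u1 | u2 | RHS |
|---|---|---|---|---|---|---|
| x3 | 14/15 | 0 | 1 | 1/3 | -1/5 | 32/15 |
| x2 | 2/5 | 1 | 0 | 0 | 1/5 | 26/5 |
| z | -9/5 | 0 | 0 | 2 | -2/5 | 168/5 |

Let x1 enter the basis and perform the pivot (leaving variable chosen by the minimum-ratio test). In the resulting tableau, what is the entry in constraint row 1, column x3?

15/14

Ratio test on column x1 — row 1: (32/15)/(14/15) = 16/7; row 2: (26/5)/(2/5) = 13. Minimum is 16/7 at row 1 (x3 leaves); pivot element 14/15.
Divide row 1 by 14/15; eliminate column x1 from the other rows.
In the new row 1, the x3 entry is the old entry divided by the pivot: 1/(14/15) = 15/14.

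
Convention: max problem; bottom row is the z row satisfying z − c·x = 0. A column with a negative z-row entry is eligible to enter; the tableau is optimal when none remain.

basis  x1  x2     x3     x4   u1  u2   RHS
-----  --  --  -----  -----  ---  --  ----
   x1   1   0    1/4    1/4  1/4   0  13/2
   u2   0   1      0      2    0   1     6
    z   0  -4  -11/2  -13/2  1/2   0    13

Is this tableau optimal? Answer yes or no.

The z-row has a negative entry -13/2 in column x4, so it is not optimal.

no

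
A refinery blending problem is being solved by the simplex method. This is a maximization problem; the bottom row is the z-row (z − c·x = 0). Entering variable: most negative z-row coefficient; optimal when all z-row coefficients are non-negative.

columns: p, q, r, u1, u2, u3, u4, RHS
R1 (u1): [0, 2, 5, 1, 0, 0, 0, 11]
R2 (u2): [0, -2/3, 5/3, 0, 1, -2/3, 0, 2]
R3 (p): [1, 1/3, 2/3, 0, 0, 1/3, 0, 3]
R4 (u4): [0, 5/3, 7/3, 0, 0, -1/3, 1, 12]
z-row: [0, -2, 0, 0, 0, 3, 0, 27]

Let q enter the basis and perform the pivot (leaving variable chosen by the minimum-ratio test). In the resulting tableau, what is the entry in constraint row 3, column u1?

Ratio test on column q — row 1: 11/2 = 11/2; row 2: entry -2/3 ≤ 0; row 3: 3/(1/3) = 9; row 4: 12/(5/3) = 36/5. Minimum is 11/2 at row 1 (u1 leaves); pivot element 2.
Divide row 1 by 2; eliminate column q from the other rows.
Row 3 update in column u1: 0 − (1/3)·(1/2) = -1/6.

-1/6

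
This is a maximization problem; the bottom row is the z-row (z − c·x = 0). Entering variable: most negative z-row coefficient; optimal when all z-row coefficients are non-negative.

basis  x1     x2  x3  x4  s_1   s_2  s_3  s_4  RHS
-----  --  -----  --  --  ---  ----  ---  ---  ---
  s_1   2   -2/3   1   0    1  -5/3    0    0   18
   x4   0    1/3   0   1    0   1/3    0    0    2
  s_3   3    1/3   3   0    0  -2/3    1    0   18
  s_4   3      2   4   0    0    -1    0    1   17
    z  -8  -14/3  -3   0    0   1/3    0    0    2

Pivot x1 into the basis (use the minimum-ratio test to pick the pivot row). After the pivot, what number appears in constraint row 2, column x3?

Ratio test on column x1 — row 1: 18/2 = 9; row 2: entry 0 ≤ 0; row 3: 18/3 = 6; row 4: 17/3 = 17/3. Minimum is 17/3 at row 4 (s_4 leaves); pivot element 3.
Divide row 4 by 3; eliminate column x1 from the other rows.
Row 2 update in column x3: 0 − 0·(4/3) = 0.

0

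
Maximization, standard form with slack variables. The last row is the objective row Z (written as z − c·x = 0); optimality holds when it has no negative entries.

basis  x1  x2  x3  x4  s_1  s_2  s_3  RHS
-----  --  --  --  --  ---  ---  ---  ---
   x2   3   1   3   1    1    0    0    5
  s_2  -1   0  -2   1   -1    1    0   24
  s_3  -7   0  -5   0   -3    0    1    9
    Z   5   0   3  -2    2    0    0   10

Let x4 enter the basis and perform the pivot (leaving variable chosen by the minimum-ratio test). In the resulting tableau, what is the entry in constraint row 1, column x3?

3

Ratio test on column x4 — row 1: 5/1 = 5; row 2: 24/1 = 24; row 3: entry 0 ≤ 0. Minimum is 5 at row 1 (x2 leaves); pivot element 1.
Divide row 1 by 1; eliminate column x4 from the other rows.
In the new row 1, the x3 entry is the old entry divided by the pivot: 3/1 = 3.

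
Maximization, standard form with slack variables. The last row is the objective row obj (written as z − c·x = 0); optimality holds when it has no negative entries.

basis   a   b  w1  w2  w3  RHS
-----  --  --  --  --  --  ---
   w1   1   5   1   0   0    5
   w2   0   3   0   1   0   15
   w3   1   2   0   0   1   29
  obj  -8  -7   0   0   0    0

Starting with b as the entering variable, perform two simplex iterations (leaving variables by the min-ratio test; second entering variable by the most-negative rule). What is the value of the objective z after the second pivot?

Ratio test on column b — row 1: 5/5 = 1; row 2: 15/3 = 5; row 3: 29/2 = 29/2. Minimum is 1 at row 1 (w1 leaves); pivot element 5.
Pivot on row 1; the obj-row RHS becomes 0 − (-7)·1 = 7.
Next entering variable (most negative obj-row entry -33/5): a.
Ratio test on column a — row 1: 1/(1/5) = 5; row 2: entry -3/5 ≤ 0; row 3: 27/(3/5) = 45. Minimum is 5 at row 1 (b leaves); pivot element 1/5.
After the second pivot the obj-row RHS is 7 − (-33/5)·5 = 40.

40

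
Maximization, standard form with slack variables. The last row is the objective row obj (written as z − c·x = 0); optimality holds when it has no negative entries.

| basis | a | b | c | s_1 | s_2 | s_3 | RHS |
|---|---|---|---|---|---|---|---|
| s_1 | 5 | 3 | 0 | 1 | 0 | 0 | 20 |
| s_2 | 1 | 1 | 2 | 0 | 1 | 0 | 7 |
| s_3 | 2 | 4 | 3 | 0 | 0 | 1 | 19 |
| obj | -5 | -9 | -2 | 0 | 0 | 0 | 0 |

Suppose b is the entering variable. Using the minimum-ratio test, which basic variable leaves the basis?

s_3

Column b entries and ratios — s_1: 20/3 = 20/3; s_2: 7/1 = 7; s_3: 19/4 = 19/4.
Smallest ratio is 19/4 in the row of s_3, so s_3 leaves.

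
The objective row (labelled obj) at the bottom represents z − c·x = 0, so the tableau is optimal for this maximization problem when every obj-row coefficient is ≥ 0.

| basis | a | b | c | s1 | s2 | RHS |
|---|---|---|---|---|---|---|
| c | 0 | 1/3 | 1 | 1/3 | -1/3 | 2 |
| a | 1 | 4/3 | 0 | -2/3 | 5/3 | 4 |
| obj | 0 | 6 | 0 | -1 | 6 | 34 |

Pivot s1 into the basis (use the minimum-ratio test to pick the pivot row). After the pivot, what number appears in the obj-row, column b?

Ratio test on column s1 — row 1: 2/(1/3) = 6; row 2: entry -2/3 ≤ 0. Minimum is 6 at row 1 (c leaves); pivot element 1/3.
Divide row 1 by 1/3; eliminate column s1 from the other rows.
obj-row update in column b: 6 − (-1)·1 = 7.

7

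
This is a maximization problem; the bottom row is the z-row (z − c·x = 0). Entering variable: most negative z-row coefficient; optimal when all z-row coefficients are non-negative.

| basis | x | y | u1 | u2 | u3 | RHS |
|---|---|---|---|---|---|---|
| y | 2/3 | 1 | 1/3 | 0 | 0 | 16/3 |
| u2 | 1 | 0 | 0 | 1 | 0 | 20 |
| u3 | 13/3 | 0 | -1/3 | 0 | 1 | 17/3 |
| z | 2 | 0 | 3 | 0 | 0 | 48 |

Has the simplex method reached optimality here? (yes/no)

yes

Every z-row coefficient is ≥ 0, so the tableau is optimal.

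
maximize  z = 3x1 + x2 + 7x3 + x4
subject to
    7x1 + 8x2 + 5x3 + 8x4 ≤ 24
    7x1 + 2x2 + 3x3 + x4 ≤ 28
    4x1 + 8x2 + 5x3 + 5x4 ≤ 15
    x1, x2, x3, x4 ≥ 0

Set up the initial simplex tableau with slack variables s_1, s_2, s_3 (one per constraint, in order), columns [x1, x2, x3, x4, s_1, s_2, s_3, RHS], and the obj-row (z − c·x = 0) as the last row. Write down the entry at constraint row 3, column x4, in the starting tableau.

5

Constraint 3 has coefficient 5 on x4.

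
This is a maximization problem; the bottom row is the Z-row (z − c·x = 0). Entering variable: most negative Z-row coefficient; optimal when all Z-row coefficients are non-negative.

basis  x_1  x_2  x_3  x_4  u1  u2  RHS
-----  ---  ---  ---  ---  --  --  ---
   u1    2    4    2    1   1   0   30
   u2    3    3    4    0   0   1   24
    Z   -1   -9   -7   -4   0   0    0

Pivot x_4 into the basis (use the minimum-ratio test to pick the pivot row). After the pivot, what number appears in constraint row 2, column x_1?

Ratio test on column x_4 — row 1: 30/1 = 30; row 2: entry 0 ≤ 0. Minimum is 30 at row 1 (u1 leaves); pivot element 1.
Divide row 1 by 1; eliminate column x_4 from the other rows.
Row 2 update in column x_1: 3 − 0·2 = 3.

3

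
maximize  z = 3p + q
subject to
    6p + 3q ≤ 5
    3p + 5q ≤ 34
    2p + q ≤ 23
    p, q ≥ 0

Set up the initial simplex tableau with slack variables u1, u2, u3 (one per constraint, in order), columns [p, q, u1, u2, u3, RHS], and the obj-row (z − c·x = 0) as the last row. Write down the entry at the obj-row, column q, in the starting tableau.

The obj-row carries the negated objective coefficients: the q entry is -1.

-1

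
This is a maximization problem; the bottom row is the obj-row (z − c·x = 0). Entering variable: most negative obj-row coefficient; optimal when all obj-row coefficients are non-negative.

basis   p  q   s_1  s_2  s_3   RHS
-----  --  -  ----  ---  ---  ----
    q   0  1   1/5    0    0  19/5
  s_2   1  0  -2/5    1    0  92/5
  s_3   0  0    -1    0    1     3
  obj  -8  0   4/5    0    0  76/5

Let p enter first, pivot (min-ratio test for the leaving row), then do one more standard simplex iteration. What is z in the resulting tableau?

208

Ratio test on column p — row 1: entry 0 ≤ 0; row 2: (92/5)/1 = 92/5; row 3: entry 0 ≤ 0. Minimum is 92/5 at row 2 (s_2 leaves); pivot element 1.
Pivot on row 2; the obj-row RHS becomes 76/5 − (-8)·(92/5) = 812/5.
Next entering variable (most negative obj-row entry -12/5): s_1.
Ratio test on column s_1 — row 1: (19/5)/(1/5) = 19; row 2: entry -2/5 ≤ 0; row 3: entry -1 ≤ 0. Minimum is 19 at row 1 (q leaves); pivot element 1/5.
After the second pivot the obj-row RHS is 812/5 − (-12/5)·19 = 208.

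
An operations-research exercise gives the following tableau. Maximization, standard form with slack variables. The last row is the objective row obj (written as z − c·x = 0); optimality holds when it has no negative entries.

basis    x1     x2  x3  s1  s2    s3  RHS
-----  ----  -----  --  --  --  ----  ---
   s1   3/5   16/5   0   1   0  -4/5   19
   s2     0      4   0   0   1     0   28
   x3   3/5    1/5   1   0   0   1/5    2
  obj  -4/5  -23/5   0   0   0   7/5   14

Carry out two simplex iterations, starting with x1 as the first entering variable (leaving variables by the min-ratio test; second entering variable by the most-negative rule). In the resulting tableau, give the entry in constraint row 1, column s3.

Ratio test on column x1 — row 1: 19/(3/5) = 95/3; row 2: entry 0 ≤ 0; row 3: 2/(3/5) = 10/3. Minimum is 10/3 at row 3 (x3 leaves); pivot element 3/5.
Divide row 3 by 3/5; eliminate column x1 from the other rows.
Second iteration: most negative obj-row entry is -13/3 in column x2, so x2 enters.
Ratio test on column x2 — row 1: 17/3 = 17/3; row 2: 28/4 = 7; row 3: (10/3)/(1/3) = 10. Minimum is 17/3 at row 1 (s1 leaves); pivot element 3.
Divide row 1 by 3; eliminate column x2 from the other rows.
After both pivots, the entry at constraint row 1, column s3 is -1/3.

-1/3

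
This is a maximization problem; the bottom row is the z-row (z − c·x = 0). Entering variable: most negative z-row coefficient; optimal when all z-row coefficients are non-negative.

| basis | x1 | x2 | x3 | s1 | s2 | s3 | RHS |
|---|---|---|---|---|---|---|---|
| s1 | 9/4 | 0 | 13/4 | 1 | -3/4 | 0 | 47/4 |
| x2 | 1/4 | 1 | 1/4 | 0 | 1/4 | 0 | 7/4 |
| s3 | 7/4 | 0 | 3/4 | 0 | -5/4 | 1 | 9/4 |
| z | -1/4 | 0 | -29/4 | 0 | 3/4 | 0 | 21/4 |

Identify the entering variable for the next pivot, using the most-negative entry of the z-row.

x3

Negative z-row entries: x1: -1/4, x3: -29/4.
The most negative is -29/4 in column x3, so x3 enters.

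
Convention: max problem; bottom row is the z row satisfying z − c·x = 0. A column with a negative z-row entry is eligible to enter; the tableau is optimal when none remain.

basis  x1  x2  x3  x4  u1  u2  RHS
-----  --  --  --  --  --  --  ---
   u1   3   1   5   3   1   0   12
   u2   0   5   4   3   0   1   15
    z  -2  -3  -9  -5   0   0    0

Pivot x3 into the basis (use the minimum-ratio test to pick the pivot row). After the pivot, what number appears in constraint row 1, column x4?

Ratio test on column x3 — row 1: 12/5 = 12/5; row 2: 15/4 = 15/4. Minimum is 12/5 at row 1 (u1 leaves); pivot element 5.
Divide row 1 by 5; eliminate column x3 from the other rows.
In the new row 1, the x4 entry is the old entry divided by the pivot: 3/5 = 3/5.

3/5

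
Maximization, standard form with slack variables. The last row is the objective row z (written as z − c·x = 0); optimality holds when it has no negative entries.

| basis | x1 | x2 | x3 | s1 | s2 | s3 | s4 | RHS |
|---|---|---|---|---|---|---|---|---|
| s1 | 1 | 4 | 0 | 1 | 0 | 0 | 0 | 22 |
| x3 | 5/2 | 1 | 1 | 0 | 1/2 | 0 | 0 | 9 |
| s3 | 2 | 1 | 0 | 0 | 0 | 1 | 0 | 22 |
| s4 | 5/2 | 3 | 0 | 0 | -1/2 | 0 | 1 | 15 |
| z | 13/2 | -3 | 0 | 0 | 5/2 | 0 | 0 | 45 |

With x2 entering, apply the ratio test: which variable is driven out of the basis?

s4

Column x2 entries and ratios — s1: 22/4 = 11/2; x3: 9/1 = 9; s3: 22/1 = 22; s4: 15/3 = 5.
Smallest ratio is 5 in the row of s4, so s4 leaves.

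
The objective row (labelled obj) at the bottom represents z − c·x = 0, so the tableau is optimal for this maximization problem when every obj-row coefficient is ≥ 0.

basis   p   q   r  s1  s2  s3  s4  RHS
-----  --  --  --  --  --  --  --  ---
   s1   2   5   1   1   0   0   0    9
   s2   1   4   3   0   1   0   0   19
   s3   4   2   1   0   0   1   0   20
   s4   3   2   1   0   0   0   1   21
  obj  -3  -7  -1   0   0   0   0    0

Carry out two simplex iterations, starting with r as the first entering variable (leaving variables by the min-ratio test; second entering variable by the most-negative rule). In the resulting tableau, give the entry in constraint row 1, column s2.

Ratio test on column r — row 1: 9/1 = 9; row 2: 19/3 = 19/3; row 3: 20/1 = 20; row 4: 21/1 = 21. Minimum is 19/3 at row 2 (s2 leaves); pivot element 3.
Divide row 2 by 3; eliminate column r from the other rows.
Second iteration: most negative obj-row entry is -17/3 in column q, so q enters.
Ratio test on column q — row 1: (8/3)/(11/3) = 8/11; row 2: (19/3)/(4/3) = 19/4; row 3: (41/3)/(2/3) = 41/2; row 4: (44/3)/(2/3) = 22. Minimum is 8/11 at row 1 (s1 leaves); pivot element 11/3.
Divide row 1 by 11/3; eliminate column q from the other rows.
After both pivots, the entry at constraint row 1, column s2 is -1/11.

-1/11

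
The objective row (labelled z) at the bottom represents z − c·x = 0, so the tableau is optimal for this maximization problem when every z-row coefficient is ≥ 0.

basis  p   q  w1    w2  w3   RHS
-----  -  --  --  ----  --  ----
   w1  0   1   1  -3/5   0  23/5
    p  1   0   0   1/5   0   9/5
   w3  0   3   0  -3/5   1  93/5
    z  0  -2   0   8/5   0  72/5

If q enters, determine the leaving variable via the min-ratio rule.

w1

Column q entries and ratios — w1: (23/5)/1 = 23/5; p: 0 ≤ 0, skip; w3: (93/5)/3 = 31/5.
Smallest ratio is 23/5 in the row of w1, so w1 leaves.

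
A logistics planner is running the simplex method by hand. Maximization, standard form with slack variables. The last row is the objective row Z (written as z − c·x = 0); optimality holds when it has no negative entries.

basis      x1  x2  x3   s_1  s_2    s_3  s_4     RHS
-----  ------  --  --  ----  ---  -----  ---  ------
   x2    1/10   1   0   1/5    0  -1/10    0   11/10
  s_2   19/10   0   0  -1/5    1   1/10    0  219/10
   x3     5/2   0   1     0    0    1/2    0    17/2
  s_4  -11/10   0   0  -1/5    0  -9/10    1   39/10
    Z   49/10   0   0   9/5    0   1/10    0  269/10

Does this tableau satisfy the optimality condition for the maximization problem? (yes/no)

yes

Every Z-row coefficient is ≥ 0, so the tableau is optimal.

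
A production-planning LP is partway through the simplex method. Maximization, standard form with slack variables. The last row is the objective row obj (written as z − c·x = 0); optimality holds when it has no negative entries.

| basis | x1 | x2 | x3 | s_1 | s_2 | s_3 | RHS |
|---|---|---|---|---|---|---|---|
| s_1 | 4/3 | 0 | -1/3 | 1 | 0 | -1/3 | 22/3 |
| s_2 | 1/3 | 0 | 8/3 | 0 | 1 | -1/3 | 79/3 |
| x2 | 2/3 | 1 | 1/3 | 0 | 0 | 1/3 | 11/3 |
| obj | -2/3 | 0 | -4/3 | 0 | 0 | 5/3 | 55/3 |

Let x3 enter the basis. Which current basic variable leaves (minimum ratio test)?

Column x3 entries and ratios — s_1: -1/3 ≤ 0, skip; s_2: (79/3)/(8/3) = 79/8; x2: (11/3)/(1/3) = 11.
Smallest ratio is 79/8 in the row of s_2, so s_2 leaves.

s_2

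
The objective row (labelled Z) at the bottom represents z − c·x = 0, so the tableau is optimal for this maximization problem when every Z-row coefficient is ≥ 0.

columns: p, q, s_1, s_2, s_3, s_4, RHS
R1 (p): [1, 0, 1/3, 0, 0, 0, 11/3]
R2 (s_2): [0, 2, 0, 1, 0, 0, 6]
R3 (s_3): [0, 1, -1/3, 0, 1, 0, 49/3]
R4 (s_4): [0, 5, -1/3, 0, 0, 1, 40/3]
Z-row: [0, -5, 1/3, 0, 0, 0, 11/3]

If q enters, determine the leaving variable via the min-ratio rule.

Column q entries and ratios — p: 0 ≤ 0, skip; s_2: 6/2 = 3; s_3: (49/3)/1 = 49/3; s_4: (40/3)/5 = 8/3.
Smallest ratio is 8/3 in the row of s_4, so s_4 leaves.

s_4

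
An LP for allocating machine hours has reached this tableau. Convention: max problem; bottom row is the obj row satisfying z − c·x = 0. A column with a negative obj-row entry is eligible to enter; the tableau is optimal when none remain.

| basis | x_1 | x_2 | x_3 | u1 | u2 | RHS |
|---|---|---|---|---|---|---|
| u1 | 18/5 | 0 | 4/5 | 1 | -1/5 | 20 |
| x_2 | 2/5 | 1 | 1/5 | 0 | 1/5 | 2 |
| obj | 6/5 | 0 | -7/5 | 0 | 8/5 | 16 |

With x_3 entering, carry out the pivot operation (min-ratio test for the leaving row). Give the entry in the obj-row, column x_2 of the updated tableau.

7

Ratio test on column x_3 — row 1: 20/(4/5) = 25; row 2: 2/(1/5) = 10. Minimum is 10 at row 2 (x_2 leaves); pivot element 1/5.
Divide row 2 by 1/5; eliminate column x_3 from the other rows.
obj-row update in column x_2: 0 − (-7/5)·5 = 7.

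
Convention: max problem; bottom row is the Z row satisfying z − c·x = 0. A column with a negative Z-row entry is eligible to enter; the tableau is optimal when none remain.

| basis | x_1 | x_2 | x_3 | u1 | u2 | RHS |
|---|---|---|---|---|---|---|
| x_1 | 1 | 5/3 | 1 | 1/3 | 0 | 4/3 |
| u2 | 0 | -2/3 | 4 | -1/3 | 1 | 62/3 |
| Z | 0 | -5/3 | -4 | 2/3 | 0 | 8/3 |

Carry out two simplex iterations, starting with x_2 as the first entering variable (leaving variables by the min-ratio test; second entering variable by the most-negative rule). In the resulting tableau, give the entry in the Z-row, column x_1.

Ratio test on column x_2 — row 1: (4/3)/(5/3) = 4/5; row 2: entry -2/3 ≤ 0. Minimum is 4/5 at row 1 (x_1 leaves); pivot element 5/3.
Divide row 1 by 5/3; eliminate column x_2 from the other rows.
Second iteration: most negative Z-row entry is -3 in column x_3, so x_3 enters.
Ratio test on column x_3 — row 1: (4/5)/(3/5) = 4/3; row 2: (106/5)/(22/5) = 53/11. Minimum is 4/3 at row 1 (x_2 leaves); pivot element 3/5.
Divide row 1 by 3/5; eliminate column x_3 from the other rows.
After both pivots, the entry at the Z-row, column x_1 is 4.

4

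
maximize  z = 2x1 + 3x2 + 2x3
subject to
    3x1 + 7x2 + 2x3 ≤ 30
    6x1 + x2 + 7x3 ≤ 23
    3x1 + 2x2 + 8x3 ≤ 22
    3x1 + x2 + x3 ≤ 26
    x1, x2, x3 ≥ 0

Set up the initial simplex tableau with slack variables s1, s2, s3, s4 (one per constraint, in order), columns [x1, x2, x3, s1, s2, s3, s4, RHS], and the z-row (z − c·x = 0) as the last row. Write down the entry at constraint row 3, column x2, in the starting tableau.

Constraint 3 has coefficient 2 on x2.

2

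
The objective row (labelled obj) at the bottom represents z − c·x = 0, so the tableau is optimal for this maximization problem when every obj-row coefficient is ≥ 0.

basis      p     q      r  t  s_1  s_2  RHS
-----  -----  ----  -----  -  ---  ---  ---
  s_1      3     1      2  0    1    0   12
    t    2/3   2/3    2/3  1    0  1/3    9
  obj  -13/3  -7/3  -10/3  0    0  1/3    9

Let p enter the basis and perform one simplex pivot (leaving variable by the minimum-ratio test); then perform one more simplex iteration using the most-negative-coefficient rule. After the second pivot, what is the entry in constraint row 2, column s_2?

1/3

Ratio test on column p — row 1: 12/3 = 4; row 2: 9/(2/3) = 27/2. Minimum is 4 at row 1 (s_1 leaves); pivot element 3.
Divide row 1 by 3; eliminate column p from the other rows.
Second iteration: most negative obj-row entry is -8/9 in column q, so q enters.
Ratio test on column q — row 1: 4/(1/3) = 12; row 2: (19/3)/(4/9) = 57/4. Minimum is 12 at row 1 (p leaves); pivot element 1/3.
Divide row 1 by 1/3; eliminate column q from the other rows.
After both pivots, the entry at constraint row 2, column s_2 is 1/3.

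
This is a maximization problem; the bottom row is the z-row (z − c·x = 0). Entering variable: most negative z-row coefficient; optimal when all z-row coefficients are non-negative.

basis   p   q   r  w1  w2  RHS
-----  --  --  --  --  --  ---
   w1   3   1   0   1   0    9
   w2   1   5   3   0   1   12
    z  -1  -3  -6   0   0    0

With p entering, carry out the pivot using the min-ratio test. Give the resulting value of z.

3

Ratio test on column p — row 1: 9/3 = 3; row 2: 12/1 = 12. Minimum is 3 at row 1 (w1 leaves); pivot element 3.
Pivot on row 1; the z-row RHS becomes 0 − (-1)·3 = 3.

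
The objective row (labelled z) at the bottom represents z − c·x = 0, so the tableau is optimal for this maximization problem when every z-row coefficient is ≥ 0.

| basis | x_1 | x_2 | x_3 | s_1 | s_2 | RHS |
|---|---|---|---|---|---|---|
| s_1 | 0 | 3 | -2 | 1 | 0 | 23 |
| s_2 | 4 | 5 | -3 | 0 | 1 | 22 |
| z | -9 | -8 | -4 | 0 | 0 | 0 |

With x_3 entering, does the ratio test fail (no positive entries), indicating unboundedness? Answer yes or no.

yes

Every constraint-row entry in column x_3 is ≤ 0, so increasing x_3 is unbounded.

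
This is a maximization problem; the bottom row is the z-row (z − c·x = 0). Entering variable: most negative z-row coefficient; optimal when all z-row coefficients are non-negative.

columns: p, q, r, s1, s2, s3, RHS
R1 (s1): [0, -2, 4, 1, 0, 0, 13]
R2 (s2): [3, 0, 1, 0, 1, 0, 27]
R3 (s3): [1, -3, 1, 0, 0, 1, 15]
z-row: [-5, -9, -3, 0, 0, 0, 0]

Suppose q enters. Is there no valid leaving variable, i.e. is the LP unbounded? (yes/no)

Every constraint-row entry in column q is ≤ 0, so increasing q is unbounded.

yes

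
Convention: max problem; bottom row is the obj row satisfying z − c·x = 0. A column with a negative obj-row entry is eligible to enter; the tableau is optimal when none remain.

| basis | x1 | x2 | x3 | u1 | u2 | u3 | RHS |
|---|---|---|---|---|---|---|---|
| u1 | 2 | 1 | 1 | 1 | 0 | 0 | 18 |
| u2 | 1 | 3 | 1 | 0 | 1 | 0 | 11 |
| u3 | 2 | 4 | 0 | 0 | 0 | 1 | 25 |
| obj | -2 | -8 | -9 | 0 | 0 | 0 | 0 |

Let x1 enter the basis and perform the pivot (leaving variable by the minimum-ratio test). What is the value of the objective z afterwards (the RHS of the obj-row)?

Ratio test on column x1 — row 1: 18/2 = 9; row 2: 11/1 = 11; row 3: 25/2 = 25/2. Minimum is 9 at row 1 (u1 leaves); pivot element 2.
Pivot on row 1; the obj-row RHS becomes 0 − (-2)·9 = 18.

18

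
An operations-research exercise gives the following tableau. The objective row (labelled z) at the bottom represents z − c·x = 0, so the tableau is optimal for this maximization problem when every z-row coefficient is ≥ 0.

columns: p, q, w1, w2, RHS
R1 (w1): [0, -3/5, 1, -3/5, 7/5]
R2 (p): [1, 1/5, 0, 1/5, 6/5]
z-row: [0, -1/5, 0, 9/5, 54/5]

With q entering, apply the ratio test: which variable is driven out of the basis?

p

Column q entries and ratios — w1: -3/5 ≤ 0, skip; p: (6/5)/(1/5) = 6.
Smallest ratio is 6 in the row of p, so p leaves.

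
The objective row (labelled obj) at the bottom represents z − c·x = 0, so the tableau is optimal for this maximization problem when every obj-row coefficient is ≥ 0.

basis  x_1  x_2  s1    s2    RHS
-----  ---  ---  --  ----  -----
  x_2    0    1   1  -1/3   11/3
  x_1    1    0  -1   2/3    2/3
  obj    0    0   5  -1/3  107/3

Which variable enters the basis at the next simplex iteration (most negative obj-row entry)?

s2

Negative obj-row entries: s2: -1/3.
The most negative is -1/3 in column s2, so s2 enters.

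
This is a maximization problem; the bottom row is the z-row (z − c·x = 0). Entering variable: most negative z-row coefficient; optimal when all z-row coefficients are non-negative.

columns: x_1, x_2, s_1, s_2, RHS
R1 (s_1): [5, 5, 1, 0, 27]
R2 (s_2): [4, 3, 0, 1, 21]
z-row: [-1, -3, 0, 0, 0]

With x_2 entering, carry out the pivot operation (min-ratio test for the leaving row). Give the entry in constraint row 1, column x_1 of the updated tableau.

1

Ratio test on column x_2 — row 1: 27/5 = 27/5; row 2: 21/3 = 7. Minimum is 27/5 at row 1 (s_1 leaves); pivot element 5.
Divide row 1 by 5; eliminate column x_2 from the other rows.
In the new row 1, the x_1 entry is the old entry divided by the pivot: 5/5 = 1.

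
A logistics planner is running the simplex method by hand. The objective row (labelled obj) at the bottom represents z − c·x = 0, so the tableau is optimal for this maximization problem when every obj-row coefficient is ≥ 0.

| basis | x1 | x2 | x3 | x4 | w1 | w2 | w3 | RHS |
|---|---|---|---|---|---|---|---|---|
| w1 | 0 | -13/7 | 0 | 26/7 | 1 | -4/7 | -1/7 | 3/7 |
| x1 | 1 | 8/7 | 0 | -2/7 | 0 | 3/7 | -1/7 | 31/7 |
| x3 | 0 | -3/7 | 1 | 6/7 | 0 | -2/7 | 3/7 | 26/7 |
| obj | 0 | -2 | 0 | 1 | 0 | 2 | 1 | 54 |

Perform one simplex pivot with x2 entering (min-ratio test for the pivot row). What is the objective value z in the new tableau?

Ratio test on column x2 — row 1: entry -13/7 ≤ 0; row 2: (31/7)/(8/7) = 31/8; row 3: entry -3/7 ≤ 0. Minimum is 31/8 at row 2 (x1 leaves); pivot element 8/7.
Pivot on row 2; the obj-row RHS becomes 54 − (-2)·(31/8) = 247/4.

247/4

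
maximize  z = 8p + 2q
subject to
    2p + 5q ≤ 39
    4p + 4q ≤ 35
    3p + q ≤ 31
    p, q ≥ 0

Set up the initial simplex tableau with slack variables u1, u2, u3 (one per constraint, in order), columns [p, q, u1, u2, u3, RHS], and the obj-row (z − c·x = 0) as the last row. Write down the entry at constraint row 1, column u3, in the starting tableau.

Slack u3 belongs to constraint 3; its column is the unit vector e_3, so the entry in row 1 is 0.

0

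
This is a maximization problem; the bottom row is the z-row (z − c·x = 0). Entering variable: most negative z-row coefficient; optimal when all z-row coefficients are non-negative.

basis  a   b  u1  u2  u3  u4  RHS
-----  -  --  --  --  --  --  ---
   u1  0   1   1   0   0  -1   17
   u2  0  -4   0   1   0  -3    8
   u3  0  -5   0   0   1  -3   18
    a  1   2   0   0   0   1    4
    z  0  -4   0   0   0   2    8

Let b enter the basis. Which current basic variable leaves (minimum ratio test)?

a

Column b entries and ratios — u1: 17/1 = 17; u2: -4 ≤ 0, skip; u3: -5 ≤ 0, skip; a: 4/2 = 2.
Smallest ratio is 2 in the row of a, so a leaves.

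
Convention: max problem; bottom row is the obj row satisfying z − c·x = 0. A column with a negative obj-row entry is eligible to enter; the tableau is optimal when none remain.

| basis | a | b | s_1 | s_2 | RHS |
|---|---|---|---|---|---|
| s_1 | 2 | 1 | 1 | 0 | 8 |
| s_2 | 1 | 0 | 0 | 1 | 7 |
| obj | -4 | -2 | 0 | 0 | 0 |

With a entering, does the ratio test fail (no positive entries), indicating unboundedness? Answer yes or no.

no

Column a has positive entries in row(s) 1, 2, so the ratio test bounds it — not unbounded.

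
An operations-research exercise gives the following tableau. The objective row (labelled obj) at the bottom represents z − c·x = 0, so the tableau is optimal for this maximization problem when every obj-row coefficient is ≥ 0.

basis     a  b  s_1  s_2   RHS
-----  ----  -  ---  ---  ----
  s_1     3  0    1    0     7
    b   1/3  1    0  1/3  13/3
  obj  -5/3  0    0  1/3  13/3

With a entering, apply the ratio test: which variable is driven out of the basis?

Column a entries and ratios — s_1: 7/3 = 7/3; b: (13/3)/(1/3) = 13.
Smallest ratio is 7/3 in the row of s_1, so s_1 leaves.

s_1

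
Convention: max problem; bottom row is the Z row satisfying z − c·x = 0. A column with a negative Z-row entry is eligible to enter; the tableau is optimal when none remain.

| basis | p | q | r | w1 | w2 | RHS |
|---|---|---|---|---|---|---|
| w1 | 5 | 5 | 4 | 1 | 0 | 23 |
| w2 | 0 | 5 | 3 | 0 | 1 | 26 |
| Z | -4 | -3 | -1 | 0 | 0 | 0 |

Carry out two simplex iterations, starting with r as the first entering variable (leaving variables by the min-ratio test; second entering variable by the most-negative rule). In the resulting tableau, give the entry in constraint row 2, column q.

5

Ratio test on column r — row 1: 23/4 = 23/4; row 2: 26/3 = 26/3. Minimum is 23/4 at row 1 (w1 leaves); pivot element 4.
Divide row 1 by 4; eliminate column r from the other rows.
Second iteration: most negative Z-row entry is -11/4 in column p, so p enters.
Ratio test on column p — row 1: (23/4)/(5/4) = 23/5; row 2: entry -15/4 ≤ 0. Minimum is 23/5 at row 1 (r leaves); pivot element 5/4.
Divide row 1 by 5/4; eliminate column p from the other rows.
After both pivots, the entry at constraint row 2, column q is 5.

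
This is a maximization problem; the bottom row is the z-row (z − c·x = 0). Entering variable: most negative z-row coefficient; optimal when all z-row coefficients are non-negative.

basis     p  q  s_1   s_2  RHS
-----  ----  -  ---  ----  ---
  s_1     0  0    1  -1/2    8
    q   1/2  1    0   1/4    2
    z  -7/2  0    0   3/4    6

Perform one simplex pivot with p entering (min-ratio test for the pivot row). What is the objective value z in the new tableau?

Ratio test on column p — row 1: entry 0 ≤ 0; row 2: 2/(1/2) = 4. Minimum is 4 at row 2 (q leaves); pivot element 1/2.
Pivot on row 2; the z-row RHS becomes 6 − (-7/2)·4 = 20.

20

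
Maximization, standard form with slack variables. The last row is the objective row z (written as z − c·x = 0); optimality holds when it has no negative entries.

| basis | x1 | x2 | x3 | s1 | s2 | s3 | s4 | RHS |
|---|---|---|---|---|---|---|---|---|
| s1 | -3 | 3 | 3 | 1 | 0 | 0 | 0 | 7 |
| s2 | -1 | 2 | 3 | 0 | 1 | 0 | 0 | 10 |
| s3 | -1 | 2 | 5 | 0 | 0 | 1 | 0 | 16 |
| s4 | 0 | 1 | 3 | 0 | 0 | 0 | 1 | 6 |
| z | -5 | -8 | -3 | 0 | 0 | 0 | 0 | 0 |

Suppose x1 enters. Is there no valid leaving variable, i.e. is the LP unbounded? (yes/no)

yes

Every constraint-row entry in column x1 is ≤ 0, so increasing x1 is unbounded.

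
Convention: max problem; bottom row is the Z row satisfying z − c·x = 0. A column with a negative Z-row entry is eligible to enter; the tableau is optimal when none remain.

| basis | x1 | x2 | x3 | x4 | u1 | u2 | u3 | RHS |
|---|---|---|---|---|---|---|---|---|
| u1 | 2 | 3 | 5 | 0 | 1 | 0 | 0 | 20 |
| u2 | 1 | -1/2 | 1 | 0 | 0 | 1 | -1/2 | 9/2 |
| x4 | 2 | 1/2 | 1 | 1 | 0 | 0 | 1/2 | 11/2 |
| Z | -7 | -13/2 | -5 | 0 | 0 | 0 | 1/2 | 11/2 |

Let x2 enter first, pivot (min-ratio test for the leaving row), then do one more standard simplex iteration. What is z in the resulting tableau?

Ratio test on column x2 — row 1: 20/3 = 20/3; row 2: entry -1/2 ≤ 0; row 3: (11/2)/(1/2) = 11. Minimum is 20/3 at row 1 (u1 leaves); pivot element 3.
Pivot on row 1; the Z-row RHS becomes 11/2 − (-13/2)·(20/3) = 293/6.
Next entering variable (most negative Z-row entry -8/3): x1.
Ratio test on column x1 — row 1: (20/3)/(2/3) = 10; row 2: (47/6)/(4/3) = 47/8; row 3: (13/6)/(5/3) = 13/10. Minimum is 13/10 at row 3 (x4 leaves); pivot element 5/3.
After the second pivot the Z-row RHS is 293/6 − (-8/3)·(13/10) = 523/10.

523/10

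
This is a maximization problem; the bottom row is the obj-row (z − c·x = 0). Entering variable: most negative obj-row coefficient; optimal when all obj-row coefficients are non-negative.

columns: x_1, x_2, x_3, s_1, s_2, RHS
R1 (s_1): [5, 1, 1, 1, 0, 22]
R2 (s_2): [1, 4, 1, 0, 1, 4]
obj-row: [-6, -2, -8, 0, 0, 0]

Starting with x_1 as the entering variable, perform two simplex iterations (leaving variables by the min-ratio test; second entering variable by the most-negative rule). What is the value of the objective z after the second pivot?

Ratio test on column x_1 — row 1: 22/5 = 22/5; row 2: 4/1 = 4. Minimum is 4 at row 2 (s_2 leaves); pivot element 1.
Pivot on row 2; the obj-row RHS becomes 0 − (-6)·4 = 24.
Next entering variable (most negative obj-row entry -2): x_3.
Ratio test on column x_3 — row 1: entry -4 ≤ 0; row 2: 4/1 = 4. Minimum is 4 at row 2 (x_1 leaves); pivot element 1.
After the second pivot the obj-row RHS is 24 − (-2)·4 = 32.

32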